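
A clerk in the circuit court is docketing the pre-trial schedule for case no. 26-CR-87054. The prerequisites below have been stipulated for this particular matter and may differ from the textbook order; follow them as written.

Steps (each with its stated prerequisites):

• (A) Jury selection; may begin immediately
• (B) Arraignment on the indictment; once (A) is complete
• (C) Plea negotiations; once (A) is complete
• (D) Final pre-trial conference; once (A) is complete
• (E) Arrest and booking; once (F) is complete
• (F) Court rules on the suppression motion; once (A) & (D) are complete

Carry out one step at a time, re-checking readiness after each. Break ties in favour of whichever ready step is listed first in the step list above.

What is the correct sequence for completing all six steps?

Only (A) has no prerequisites, so it is first.
(B), (C) and (D) are all available; (B) is listed earlier → (B).
Ready: (C) and (D). (C) is listed earlier → (C).
(D) is the only step now ready → (D).
Next only (F) has its prerequisites met → (F).
That leaves (E) as the only ready step → (E).

(A) (B) (C) (D) (F) (E)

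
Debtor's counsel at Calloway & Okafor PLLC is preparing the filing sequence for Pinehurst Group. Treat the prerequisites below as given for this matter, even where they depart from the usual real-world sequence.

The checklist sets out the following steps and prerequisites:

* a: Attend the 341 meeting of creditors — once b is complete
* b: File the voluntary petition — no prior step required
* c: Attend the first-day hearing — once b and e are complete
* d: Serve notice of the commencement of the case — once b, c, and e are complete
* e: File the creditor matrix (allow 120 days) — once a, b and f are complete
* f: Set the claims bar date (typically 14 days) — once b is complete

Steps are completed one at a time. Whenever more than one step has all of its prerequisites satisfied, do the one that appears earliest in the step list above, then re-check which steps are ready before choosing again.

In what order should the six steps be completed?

b → a → f → e → c → d

b has no prerequisites → b first.
Ready: a and f. a is listed earlier → a.
f needed b, now all done → f.
e needed a, b and f, now all done → e.
c is the only step now ready → c.
Next only d has its prerequisites met → d.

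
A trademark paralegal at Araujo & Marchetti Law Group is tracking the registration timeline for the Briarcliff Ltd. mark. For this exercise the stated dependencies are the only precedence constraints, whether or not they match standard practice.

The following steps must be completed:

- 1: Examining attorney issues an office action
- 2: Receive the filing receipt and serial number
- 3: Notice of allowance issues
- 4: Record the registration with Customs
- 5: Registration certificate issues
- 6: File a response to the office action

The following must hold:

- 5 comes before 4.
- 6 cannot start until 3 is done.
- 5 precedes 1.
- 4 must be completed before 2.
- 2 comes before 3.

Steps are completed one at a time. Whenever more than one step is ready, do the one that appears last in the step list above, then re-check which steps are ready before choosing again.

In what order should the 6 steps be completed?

Only 5 has no prerequisites, so it is first.
Now 4 and 1 have their prerequisites met. 4 is listed later, so 4 next.
Now 2 and 1 have their prerequisites met. 2 is listed later, so 2 next.
3 and 1 are both available; 3 is listed later → 3.
6 and 1 are both available; 6 is listed later → 6.
1 needed 5, now all done → 1.

5, 4, 2, 3, 6, 1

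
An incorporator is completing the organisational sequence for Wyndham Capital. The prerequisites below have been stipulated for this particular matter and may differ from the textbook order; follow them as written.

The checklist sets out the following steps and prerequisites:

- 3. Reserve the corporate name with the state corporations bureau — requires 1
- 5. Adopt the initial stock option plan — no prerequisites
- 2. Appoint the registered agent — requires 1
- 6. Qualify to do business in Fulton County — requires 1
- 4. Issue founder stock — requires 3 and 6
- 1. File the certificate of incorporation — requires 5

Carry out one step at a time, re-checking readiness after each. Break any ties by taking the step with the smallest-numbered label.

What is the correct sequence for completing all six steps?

5 → 1 → 2 → 3 → 6 → 4

5 is the only step with nothing outstanding, so it goes first.
1 needed 5, now all done → 1.
2, 3 and 6 are all available; 2 has the earlier label → 2.
Now 3 and 6 have their prerequisites met. 3 has the earlier label, so 3 next.
Next only 6 has its prerequisites met → 6.
4 is the only step now ready → 4.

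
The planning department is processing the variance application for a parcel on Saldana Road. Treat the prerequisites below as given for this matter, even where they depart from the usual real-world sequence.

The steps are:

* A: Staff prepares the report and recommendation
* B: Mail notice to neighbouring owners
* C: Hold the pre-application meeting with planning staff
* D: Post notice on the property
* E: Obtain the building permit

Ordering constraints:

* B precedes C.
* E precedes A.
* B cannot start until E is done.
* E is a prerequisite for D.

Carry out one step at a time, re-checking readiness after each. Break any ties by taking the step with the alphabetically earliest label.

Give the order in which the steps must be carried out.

E → A → B → C → D

E is the only step with nothing outstanding, so it goes first.
A, B and D are all available; A has the earlier label → A.
B and D are both available; B has the earlier label → B.
Now C and D have their prerequisites met. C has the earlier label, so C next.
That leaves D as the only ready step → D.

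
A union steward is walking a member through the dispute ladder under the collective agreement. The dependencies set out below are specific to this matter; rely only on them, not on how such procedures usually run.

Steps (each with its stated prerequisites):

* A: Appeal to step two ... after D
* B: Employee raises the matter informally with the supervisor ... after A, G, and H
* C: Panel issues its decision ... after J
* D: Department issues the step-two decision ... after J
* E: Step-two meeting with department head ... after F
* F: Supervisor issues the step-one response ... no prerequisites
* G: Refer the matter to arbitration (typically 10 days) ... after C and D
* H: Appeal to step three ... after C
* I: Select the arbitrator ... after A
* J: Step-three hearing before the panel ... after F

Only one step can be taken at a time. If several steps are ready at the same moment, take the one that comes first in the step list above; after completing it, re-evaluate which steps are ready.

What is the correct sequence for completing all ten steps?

F is the only step with nothing outstanding, so it goes first.
E and J are both available; E is listed earlier → E.
That leaves J as the only ready step → J.
Now C and D have their prerequisites met. C is listed earlier, so C next.
H now also ready, so the ready set is {D, H}; D is listed earlier → D.
A and G now also ready, so the ready set is {A, G, H}; A is listed earlier → A.
Ready: G, H and I. G is listed earlier → G.
Now H and I have their prerequisites met. H is listed earlier, so H next.
Ready: B and I. B is listed earlier → B.
I needed A, now all done → I.

F → E → J → C → D → A → G → H → B → I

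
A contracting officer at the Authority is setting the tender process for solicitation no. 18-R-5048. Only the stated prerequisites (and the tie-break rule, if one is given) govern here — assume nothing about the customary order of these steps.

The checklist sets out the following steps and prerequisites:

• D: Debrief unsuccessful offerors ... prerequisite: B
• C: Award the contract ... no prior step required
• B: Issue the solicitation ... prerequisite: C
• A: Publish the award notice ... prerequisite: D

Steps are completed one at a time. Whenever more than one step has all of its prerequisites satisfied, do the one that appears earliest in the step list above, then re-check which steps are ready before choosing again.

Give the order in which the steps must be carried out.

C, B, D, A

C is the only step with nothing outstanding, so it goes first.
B is the only step now ready → B.
Next only D has its prerequisites met → D.
A needed D, now all done → A.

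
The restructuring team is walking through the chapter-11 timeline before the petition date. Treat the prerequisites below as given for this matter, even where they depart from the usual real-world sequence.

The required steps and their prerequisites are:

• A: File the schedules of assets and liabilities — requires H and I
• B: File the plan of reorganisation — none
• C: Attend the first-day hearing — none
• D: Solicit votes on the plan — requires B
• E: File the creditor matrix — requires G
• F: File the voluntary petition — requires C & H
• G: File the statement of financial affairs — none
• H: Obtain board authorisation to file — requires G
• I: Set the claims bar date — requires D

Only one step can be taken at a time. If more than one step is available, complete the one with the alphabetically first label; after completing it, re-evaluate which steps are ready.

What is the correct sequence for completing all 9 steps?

B, C and G have no prerequisites; B has the earlier label, so B is first.
D now also ready, so the ready set is {C, D, G}; C has the earlier label → C.
Ready: D and G. D has the earlier label → D.
Now G and I have their prerequisites met. G has the earlier label, so G next.
Now E, H and I have their prerequisites met. E has the earlier label, so E next.
Now H and I have their prerequisites met. H has the earlier label, so H next.
Ready: F and I. F has the earlier label → F.
I needed D, now all done → I.
Next only A has its prerequisites met → A.

B, C, D, G, E, H, F, I, A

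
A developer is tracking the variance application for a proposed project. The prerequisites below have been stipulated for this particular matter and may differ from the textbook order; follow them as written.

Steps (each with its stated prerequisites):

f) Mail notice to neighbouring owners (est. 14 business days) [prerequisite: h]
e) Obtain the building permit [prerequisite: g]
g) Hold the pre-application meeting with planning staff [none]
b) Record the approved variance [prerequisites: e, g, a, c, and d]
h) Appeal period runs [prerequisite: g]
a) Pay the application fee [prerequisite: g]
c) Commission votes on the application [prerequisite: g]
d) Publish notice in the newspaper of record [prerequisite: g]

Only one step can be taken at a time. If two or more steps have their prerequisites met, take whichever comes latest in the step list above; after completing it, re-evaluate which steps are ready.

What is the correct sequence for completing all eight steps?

g, d, c, a, h, e, b, f

Only g has no prerequisites, so it is first.
Ready: d, c, a, h and e. d is listed later → d.
Ready: c, a, h and e. c is listed later → c.
a, h and e are all available; a is listed later → a.
Now h and e have their prerequisites met. h is listed later, so h next.
Ready: e and f. e is listed later → e.
b and f are both available; b is listed later → b.
f needed h, now all done → f.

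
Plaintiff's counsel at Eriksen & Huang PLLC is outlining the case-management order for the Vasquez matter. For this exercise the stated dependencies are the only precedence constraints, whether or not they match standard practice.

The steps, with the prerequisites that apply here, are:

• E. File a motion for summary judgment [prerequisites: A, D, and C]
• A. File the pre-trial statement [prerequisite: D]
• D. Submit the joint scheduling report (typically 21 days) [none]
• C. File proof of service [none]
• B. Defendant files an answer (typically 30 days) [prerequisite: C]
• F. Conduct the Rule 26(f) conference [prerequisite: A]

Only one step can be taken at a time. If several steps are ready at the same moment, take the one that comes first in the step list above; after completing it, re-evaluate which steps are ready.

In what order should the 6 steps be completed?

D and C have no prerequisites; D is listed earlier, so D is first.
A now also ready, so the ready set is {A, C}; A is listed earlier → A.
Ready: C and F. C is listed earlier → C.
E and B now also ready, so the ready set is {E, B, F}; E is listed earlier → E.
Now B and F have their prerequisites met. B is listed earlier, so B next.
Next only F has its prerequisites met → F.

D, A, C, E, B, F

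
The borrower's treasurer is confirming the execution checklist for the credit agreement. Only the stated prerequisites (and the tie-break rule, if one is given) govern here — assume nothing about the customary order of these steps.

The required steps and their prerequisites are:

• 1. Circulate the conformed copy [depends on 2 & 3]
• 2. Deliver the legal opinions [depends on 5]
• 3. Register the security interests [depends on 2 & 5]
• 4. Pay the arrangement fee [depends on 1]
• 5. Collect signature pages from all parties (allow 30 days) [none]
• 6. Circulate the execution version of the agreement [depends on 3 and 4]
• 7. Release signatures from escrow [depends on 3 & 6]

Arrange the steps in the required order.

5 has no prerequisites → 5 first.
2 is the only step now ready → 2.
Next only 3 has its prerequisites met → 3.
1 needed 2 and 3, now all done → 1.
That leaves 4 as the only ready step → 4.
Next only 6 has its prerequisites met → 6.
7 is the only step now ready → 7.

5, 2, 3, 1, 4, 6, 7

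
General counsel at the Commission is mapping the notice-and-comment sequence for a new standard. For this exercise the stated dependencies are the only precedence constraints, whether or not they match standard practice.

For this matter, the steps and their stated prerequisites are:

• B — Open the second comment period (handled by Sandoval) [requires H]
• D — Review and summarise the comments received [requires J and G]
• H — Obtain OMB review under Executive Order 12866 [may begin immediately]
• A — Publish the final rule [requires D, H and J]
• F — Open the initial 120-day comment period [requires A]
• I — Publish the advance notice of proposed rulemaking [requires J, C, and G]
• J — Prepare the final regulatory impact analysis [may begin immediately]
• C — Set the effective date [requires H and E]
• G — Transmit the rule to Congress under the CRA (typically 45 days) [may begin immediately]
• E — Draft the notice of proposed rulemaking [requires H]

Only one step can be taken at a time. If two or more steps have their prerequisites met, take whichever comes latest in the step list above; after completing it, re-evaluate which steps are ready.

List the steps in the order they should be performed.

G → J → H → E → C → I → D → A → F → B

G, J and H have no prerequisites; G is listed later, so G is first.
J and H are both available; J is listed later → J.
Now H and D have their prerequisites met. H is listed later, so H next.
E and B now also ready, so the ready set is {E, D, B}; E is listed later → E.
C, D and B are all available; C is listed later → C.
I, D and B are all available; I is listed later → I.
Now D and B have their prerequisites met. D is listed later, so D next.
A now also ready, so the ready set is {A, B}; A is listed later → A.
F now also ready, so the ready set is {F, B}; F is listed later → F.
B needed H, now all done → B.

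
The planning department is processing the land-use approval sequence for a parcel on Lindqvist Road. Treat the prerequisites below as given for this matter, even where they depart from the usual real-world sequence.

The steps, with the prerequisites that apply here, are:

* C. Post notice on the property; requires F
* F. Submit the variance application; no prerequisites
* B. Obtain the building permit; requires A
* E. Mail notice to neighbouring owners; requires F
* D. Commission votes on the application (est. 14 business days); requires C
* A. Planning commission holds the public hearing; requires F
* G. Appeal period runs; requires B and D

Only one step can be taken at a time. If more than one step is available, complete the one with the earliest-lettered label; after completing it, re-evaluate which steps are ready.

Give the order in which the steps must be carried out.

F is the only step with nothing outstanding, so it goes first.
Now A, C and E have their prerequisites met. A has the earlier label, so A next.
Ready: B, C and E. B has the earlier label → B.
C and E are both available; C has the earlier label → C.
D now also ready, so the ready set is {D, E}; D has the earlier label → D.
G now also ready, so the ready set is {E, G}; E has the earlier label → E.
G needed B and D, now all done → G.

F A B C D E G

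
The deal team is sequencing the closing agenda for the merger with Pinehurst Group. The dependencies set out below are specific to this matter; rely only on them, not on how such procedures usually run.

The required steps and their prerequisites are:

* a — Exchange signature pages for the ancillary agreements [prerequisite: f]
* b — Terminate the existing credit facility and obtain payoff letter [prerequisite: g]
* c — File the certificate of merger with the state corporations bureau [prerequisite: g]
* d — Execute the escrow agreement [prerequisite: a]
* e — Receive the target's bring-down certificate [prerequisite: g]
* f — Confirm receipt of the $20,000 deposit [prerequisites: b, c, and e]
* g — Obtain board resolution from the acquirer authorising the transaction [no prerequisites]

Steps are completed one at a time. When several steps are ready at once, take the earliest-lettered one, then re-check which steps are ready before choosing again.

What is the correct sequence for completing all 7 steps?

g, b, c, e, f, a, d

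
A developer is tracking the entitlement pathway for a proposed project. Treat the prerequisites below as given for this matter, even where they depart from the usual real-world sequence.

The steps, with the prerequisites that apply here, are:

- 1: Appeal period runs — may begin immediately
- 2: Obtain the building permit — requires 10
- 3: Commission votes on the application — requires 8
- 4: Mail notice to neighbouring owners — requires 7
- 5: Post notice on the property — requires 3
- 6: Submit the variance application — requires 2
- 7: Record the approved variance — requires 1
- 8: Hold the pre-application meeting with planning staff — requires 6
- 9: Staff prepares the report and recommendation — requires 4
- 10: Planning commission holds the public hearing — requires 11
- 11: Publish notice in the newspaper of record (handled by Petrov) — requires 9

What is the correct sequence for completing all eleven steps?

Only 1 has no prerequisites, so it is first.
7 needed 1, now all done → 7.
That leaves 4 as the only ready step → 4.
Next only 9 has its prerequisites met → 9.
11 needed 9, now all done → 11.
10 needed 11, now all done → 10.
That leaves 2 as the only ready step → 2.
6 needed 2, now all done → 6.
8 needed 6, now all done → 8.
3 needed 8, now all done → 3.
5 is the only step now ready → 5.

1, 7, 4, 9, 11, 10, 2, 6, 8, 3, 5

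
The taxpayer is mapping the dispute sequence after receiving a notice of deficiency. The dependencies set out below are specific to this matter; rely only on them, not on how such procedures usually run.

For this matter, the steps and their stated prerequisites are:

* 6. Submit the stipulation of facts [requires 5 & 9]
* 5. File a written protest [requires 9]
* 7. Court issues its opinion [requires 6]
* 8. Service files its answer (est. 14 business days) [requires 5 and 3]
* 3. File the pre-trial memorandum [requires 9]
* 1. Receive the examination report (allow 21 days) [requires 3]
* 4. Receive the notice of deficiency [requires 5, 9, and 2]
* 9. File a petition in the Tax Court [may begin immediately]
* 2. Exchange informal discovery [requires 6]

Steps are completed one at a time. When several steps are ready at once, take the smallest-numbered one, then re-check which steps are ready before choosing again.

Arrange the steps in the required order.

Only 9 has no prerequisites, so it is first.
Ready: 3 and 5. 3 has the earlier label → 3.
1 now also ready, so the ready set is {1, 5}; 1 has the earlier label → 1.
5 needed 9, now all done → 5.
Ready: 6 and 8. 6 has the earlier label → 6.
Now 2, 7 and 8 have their prerequisites met. 2 has the earlier label, so 2 next.
4 now also ready, so the ready set is {4, 7, 8}; 4 has the earlier label → 4.
7 and 8 are both available; 7 has the earlier label → 7.
8 is the only step now ready → 8.

9, 3, 1, 5, 6, 2, 4, 7, 8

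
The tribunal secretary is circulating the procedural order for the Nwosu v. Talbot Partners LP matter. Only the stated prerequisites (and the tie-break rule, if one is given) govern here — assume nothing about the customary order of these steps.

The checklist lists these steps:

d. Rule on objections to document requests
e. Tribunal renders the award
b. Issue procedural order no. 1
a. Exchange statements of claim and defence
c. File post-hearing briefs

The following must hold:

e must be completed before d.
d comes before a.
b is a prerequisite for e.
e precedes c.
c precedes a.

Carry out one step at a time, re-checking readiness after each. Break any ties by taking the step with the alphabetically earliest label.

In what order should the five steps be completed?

b, e, c, d, a

b is the only step with nothing outstanding, so it goes first.
e needed b, now all done → e.
Ready: c and d. c has the earlier label → c.
d needed e, now all done → d.
Next only a has its prerequisites met → a.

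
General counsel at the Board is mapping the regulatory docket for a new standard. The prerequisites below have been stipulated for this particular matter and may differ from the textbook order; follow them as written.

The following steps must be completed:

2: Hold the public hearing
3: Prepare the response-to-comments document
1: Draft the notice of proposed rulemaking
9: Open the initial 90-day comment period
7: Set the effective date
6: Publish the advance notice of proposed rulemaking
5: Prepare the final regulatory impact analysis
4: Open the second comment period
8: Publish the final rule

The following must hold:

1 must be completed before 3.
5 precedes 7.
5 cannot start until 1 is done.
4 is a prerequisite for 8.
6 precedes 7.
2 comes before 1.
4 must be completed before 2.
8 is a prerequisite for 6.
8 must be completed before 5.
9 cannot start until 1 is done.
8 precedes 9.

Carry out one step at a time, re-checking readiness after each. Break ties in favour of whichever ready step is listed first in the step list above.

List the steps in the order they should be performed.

4, 2, 1, 3, 8, 9, 6, 5, 7

4 has no prerequisites → 4 first.
2 and 8 are both available; 2 is listed earlier → 2.
Now 1 and 8 have their prerequisites met. 1 is listed earlier, so 1 next.
3 and 8 are both available; 3 is listed earlier → 3.
8 needed 4, now all done → 8.
9, 6 and 5 are all available; 9 is listed earlier → 9.
6 and 5 are both available; 6 is listed earlier → 6.
That leaves 5 as the only ready step → 5.
7 needed 6 and 5, now all done → 7.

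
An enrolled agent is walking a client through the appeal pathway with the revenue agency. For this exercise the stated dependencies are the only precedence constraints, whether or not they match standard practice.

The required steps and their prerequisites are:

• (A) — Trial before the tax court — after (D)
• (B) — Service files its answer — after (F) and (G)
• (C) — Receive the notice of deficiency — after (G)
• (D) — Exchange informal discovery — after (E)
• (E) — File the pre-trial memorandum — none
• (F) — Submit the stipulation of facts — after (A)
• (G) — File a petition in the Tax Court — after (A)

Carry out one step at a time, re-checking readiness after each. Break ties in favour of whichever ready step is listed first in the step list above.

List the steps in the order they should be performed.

(E), (D), (A), (F), (G), (B), (C)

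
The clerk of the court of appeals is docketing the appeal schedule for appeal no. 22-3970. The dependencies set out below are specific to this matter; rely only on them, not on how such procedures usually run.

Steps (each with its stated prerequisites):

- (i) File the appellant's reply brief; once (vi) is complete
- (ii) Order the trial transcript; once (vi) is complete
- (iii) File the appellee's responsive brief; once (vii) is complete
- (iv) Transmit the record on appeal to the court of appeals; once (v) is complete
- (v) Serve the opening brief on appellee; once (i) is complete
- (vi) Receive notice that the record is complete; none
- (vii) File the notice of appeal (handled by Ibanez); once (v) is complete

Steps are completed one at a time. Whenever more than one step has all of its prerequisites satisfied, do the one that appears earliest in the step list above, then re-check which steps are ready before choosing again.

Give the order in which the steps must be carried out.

Only (vi) has no prerequisites, so it is first.
(i) and (ii) are both available; (i) is listed earlier → (i).
Now (ii) and (v) have their prerequisites met. (ii) is listed earlier, so (ii) next.
(v) needed (i), now all done → (v).
Now (iv) and (vii) have their prerequisites met. (iv) is listed earlier, so (iv) next.
(vii) needed (v), now all done → (vii).
(iii) needed (vii), now all done → (iii).

(vi), (i), (ii), (v), (iv), (vii), (iii)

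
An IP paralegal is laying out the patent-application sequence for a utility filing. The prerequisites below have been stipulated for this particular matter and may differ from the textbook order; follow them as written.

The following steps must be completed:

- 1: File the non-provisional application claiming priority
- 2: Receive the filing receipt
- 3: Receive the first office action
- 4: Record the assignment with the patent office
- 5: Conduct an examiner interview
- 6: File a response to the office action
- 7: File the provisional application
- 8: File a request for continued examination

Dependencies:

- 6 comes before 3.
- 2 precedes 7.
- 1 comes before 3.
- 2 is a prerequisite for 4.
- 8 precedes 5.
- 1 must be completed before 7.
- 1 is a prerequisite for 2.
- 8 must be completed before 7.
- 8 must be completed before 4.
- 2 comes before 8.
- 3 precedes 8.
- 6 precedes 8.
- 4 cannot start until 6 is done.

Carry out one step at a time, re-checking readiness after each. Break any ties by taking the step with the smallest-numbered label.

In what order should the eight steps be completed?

1 and 6 have no prerequisites; 1 has the earlier label, so 1 is first.
2 now also ready, so the ready set is {2, 6}; 2 has the earlier label → 2.
Next only 6 has its prerequisites met → 6.
3 needed 1 and 6, now all done → 3.
8 is the only step now ready → 8.
Now 4, 5 and 7 have their prerequisites met. 4 has the earlier label, so 4 next.
Ready: 5 and 7. 5 has the earlier label → 5.
7 needed 1, 2 and 8, now all done → 7.

1 → 2 → 6 → 3 → 8 → 4 → 5 → 7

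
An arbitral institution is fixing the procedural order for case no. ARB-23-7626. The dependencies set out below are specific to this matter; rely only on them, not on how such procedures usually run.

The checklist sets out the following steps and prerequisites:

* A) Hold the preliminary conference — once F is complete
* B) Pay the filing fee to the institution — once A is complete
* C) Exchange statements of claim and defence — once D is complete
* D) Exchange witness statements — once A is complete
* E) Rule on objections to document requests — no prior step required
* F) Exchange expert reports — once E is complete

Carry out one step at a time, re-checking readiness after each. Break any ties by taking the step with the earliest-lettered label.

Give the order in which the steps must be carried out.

E has no prerequisites → E first.
That leaves F as the only ready step → F.
A needed F, now all done → A.
Now B and D have their prerequisites met. B has the earlier label, so B next.
D is the only step now ready → D.
That leaves C as the only ready step → C.

E F A B D C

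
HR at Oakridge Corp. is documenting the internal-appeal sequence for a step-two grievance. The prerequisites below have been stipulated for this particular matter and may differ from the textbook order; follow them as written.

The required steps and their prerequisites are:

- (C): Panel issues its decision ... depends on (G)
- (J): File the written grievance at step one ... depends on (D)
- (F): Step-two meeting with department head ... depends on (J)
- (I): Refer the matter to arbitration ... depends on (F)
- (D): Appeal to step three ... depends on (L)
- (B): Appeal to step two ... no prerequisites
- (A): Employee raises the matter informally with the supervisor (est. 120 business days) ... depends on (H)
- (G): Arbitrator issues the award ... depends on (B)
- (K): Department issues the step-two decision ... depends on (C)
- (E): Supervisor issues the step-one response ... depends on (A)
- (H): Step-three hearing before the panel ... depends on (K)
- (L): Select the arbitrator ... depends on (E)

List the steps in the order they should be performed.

(B), (G), (C), (K), (H), (A), (E), (L), (D), (J), (F), (I)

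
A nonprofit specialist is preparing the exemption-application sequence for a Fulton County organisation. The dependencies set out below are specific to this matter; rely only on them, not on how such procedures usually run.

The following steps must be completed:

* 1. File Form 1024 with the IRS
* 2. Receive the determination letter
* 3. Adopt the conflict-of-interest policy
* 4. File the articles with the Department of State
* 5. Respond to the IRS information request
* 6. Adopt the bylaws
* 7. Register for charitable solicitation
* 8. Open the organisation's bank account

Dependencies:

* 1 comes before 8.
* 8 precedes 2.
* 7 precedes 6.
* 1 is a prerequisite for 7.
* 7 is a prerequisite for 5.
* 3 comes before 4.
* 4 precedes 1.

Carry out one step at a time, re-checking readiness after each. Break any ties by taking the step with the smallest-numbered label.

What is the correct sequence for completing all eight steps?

3 4 1 7 5 6 8 2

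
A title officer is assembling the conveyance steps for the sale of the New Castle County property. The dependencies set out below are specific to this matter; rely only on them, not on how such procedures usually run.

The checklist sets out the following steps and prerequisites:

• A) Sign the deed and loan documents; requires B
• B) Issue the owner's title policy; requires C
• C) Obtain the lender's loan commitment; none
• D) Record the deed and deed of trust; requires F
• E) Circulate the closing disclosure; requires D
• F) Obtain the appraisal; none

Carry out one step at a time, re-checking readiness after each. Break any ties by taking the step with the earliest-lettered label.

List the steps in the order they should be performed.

Nothing is required for C and F. C has the earlier label → C first.
B and F are both available; B has the earlier label → B.
A now also ready, so the ready set is {A, F}; A has the earlier label → A.
That leaves F as the only ready step → F.
D needed F, now all done → D.
Next only E has its prerequisites met → E.

C, B, A, F, D, E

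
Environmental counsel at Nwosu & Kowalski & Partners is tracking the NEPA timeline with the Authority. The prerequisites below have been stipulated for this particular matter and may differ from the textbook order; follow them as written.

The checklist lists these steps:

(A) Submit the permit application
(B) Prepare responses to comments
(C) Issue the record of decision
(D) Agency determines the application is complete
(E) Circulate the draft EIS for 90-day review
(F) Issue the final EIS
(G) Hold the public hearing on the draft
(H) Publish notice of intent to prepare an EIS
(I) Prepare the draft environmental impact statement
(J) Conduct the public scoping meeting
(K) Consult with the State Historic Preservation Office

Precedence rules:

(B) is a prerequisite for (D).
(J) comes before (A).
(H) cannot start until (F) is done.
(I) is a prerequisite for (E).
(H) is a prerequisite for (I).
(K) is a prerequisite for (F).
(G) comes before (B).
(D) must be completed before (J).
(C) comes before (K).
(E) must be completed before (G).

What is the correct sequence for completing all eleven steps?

(C) (K) (F) (H) (I) (E) (G) (B) (D) (J) (A)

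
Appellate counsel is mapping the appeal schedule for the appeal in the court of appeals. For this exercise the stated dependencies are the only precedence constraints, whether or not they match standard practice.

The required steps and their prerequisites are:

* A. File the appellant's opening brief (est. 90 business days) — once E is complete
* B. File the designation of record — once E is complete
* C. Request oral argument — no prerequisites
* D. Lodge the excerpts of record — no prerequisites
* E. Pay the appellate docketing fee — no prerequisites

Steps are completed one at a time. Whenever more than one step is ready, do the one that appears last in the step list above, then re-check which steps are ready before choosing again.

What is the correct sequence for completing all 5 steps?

E, D, C, B, A

Nothing is required for E, D and C. E is listed later → E first.
Ready: D, C, B and A. D is listed later → D.
C, B and A are all available; C is listed later → C.
Now B and A have their prerequisites met. B is listed later, so B next.
That leaves A as the only ready step → A.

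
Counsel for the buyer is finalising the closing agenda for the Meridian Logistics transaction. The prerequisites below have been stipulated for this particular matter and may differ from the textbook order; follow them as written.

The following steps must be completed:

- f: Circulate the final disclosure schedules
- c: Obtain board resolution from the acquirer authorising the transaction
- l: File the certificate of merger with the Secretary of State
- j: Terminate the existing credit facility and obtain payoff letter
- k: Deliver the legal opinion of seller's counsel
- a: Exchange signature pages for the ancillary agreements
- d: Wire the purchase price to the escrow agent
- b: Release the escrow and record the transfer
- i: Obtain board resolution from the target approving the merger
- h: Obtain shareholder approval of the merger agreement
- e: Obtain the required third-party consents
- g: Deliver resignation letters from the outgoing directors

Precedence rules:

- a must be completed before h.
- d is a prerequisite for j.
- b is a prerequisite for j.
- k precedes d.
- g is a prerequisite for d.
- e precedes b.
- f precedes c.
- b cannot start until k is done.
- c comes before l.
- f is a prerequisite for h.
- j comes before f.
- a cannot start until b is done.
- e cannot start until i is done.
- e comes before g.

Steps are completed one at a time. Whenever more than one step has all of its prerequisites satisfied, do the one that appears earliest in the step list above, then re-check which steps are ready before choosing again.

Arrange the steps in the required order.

k i e b a g d j f c l h

Nothing is required for k and i. k is listed earlier → k first.
That leaves i as the only ready step → i.
e needed i, now all done → e.
Now b and g have their prerequisites met. b is listed earlier, so b next.
a and g are both available; a is listed earlier → a.
g is the only step now ready → g.
Next only d has its prerequisites met → d.
j is the only step now ready → j.
f needed j, now all done → f.
Ready: c and h. c is listed earlier → c.
Ready: l and h. l is listed earlier → l.
h is the only step now ready → h.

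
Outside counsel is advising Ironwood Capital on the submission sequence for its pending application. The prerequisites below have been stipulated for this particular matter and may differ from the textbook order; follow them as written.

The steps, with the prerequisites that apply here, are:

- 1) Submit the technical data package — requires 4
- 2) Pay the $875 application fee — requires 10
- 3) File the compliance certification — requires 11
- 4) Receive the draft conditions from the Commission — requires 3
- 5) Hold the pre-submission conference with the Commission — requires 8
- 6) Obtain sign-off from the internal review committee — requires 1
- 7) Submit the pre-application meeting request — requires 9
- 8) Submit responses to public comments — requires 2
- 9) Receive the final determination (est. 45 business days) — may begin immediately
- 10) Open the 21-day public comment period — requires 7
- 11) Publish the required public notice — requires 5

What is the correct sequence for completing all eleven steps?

9 has no prerequisites → 9 first.
7 needed 9, now all done → 7.
That leaves 10 as the only ready step → 10.
2 needed 10, now all done → 2.
8 needed 2, now all done → 8.
5 needed 8, now all done → 5.
11 is the only step now ready → 11.
3 needed 11, now all done → 3.
That leaves 4 as the only ready step → 4.
1 is the only step now ready → 1.
6 needed 1, now all done → 6.

9, 7, 10, 2, 8, 5, 11, 3, 4, 1, 6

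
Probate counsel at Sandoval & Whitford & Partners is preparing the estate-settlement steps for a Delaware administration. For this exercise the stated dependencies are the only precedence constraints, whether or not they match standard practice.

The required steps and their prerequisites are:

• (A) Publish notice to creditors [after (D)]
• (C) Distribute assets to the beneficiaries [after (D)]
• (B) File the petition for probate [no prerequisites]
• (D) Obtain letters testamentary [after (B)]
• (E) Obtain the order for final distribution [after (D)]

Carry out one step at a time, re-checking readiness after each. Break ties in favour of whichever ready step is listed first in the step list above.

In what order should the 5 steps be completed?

(B), (D), (A), (C), (E)

Only (B) has no prerequisites, so it is first.
Next only (D) has its prerequisites met → (D).
Ready: (A), (C) and (E). (A) is listed earlier → (A).
Ready: (C) and (E). (C) is listed earlier → (C).
That leaves (E) as the only ready step → (E).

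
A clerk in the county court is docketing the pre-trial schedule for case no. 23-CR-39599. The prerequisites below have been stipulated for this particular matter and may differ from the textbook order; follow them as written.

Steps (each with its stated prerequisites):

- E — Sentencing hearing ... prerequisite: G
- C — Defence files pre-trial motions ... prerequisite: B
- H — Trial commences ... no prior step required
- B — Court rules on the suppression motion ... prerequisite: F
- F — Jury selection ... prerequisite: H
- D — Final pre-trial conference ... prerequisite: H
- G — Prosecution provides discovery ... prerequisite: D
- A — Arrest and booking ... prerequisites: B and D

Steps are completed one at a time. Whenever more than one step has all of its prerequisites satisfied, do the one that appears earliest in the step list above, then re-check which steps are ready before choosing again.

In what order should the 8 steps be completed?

H, F, B, C, D, G, E, A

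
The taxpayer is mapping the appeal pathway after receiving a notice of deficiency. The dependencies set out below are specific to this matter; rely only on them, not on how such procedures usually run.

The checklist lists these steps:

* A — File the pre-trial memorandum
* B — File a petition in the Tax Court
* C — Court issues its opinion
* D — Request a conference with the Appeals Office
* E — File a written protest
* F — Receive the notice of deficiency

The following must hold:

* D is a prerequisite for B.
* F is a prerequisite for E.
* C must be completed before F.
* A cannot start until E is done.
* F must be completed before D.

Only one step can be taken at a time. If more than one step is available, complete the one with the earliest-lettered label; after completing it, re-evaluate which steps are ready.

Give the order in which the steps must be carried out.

C, F, D, B, E, A

C is the only step with nothing outstanding, so it goes first.
That leaves F as the only ready step → F.
D and E are both available; D has the earlier label → D.
Now B and E have their prerequisites met. B has the earlier label, so B next.
E is the only step now ready → E.
A needed E, now all done → A.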